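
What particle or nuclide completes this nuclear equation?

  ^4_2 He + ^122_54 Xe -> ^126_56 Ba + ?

gamma ray

Conserve mass number: 4 + 122 = 126 + A, so A = 0.
Conserve atomic number: 2 + 54 = 56 + Z, so Z = 0.
A = 0 and Z = 0 is ^0_0 γ — a gamma ray.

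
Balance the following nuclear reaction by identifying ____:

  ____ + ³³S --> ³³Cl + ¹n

Conserve mass number: A + 33 = 33 + 1, so A = 1.
Conserve atomic number: Z + 16 = 17 + 0, so Z = 1.
A = 1 and Z = 1 is ¹H — a proton.

proton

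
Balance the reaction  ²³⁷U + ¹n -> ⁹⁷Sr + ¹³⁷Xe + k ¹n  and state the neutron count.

4

Conserve mass number: 238 = 97 + 137 + k, so k = 238 − 234 = 4.
Check atomic number: 92 = 38 + 54 + 0 = 92. ✓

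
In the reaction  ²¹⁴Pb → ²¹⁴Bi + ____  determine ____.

beta-minus particle

Conserve mass number: 214 = 214 + A, so A = 0.
Conserve atomic number: 82 = 83 + Z, so Z = -1.
A = 0 and Z = -1 is e⁻ — a beta-minus particle.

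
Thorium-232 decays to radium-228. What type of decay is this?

alpha decay

ΔA = 228 − 232 = -4; ΔZ = 88 − 90 = -2.
A drops by 4 and Z drops by 2 — the signature of alpha emission.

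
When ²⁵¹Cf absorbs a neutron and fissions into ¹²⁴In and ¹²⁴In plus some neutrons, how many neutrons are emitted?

Conserve mass number: 252 = 124 + 124 + k, so k = 252 − 248 = 4.
Check atomic number: 98 = 49 + 49 + 0 = 98. ✓

4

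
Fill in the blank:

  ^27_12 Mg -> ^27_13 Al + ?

Conserve mass number: 27 = 27 + A, so A = 0.
Conserve atomic number: 12 = 13 + Z, so Z = -1.
A = 0 and Z = -1 is ^0_-1 e — a beta-minus particle.

beta-minus particle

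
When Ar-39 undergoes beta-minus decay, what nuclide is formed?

Beta-minus decay: mass number changes by +0, atomic number by +1.
A: 39 = 39; Z: 18 + 1 = 19.
Z = 19 is potassium, so the daughter is K-39.

K-39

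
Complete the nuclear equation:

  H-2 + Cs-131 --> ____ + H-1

Conserve mass number: 2 + 131 = A + 1, so A = 132.
Conserve atomic number: 1 + 55 = Z + 1, so Z = 55.
Z = 55 is caesium, so the species is Cs-132.

Cs-132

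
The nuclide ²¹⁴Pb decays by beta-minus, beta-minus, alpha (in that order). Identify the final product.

Pb-210

Start: (A, Z) = (214, 82).
After β⁻: (214, 83).
After β⁻: (214, 84).
After α: (210, 82).
Z = 82 is lead.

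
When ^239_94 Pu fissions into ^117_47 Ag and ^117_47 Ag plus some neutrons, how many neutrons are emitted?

5

Conserve mass number: 239 = 117 + 117 + k, so k = 239 − 234 = 5.
Check atomic number: 94 = 47 + 47 + 0 = 94. ✓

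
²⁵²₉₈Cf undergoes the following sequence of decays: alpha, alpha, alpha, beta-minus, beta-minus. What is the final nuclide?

Pu-240

Start: (A, Z) = (252, 98).
After α: (248, 96).
After α: (244, 94).
After α: (240, 92).
After β⁻: (240, 93).
After β⁻: (240, 94).
Z = 94 is plutonium.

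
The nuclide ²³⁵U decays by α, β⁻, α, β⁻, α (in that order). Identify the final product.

Start: (A, Z) = (235, 92).
After α: (231, 90).
After β⁻: (231, 91).
After α: (227, 89).
After β⁻: (227, 90).
After α: (223, 88).
Z = 88 is radium.

Ra-223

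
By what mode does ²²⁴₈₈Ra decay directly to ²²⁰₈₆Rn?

alpha decay

ΔA = 220 − 224 = -4; ΔZ = 86 − 88 = -2.
A drops by 4 and Z drops by 2 — the signature of alpha emission.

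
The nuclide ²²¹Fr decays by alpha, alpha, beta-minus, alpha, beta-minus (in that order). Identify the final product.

Bi-209

Start: (A, Z) = (221, 87).
After α: (217, 85).
After α: (213, 83).
After β⁻: (213, 84).
After α: (209, 82).
After β⁻: (209, 83).
Z = 83 is bismuth.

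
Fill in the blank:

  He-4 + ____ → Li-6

Conserve mass number: 4 + A = 6, so A = 2.
Conserve atomic number: 2 + Z = 3, so Z = 1.
A = 2 and Z = 1 is H-2 — a deuteron.

deuteron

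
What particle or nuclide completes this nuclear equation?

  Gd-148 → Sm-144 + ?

Conserve mass number: 148 = 144 + A, so A = 4.
Conserve atomic number: 64 = 62 + Z, so Z = 2.
A = 4 and Z = 2 is He-4 — an alpha particle.

alpha particle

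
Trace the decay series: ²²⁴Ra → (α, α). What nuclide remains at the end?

Po-216

Start: (A, Z) = (224, 88).
After α: (220, 86).
After α: (216, 84).
Z = 84 is polonium.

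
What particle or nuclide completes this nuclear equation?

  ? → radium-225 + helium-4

Th-229

Conserve mass number: A = 225 + 4, so A = 229.
Conserve atomic number: Z = 88 + 2, so Z = 90.
Z = 90 is thorium, so the species is thorium-229.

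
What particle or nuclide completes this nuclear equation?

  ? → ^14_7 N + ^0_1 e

O-14

Conserve mass number: A = 14 + 0, so A = 14.
Conserve atomic number: Z = 7 + 1, so Z = 8.
Z = 8 is oxygen, so the species is ^14_8 O.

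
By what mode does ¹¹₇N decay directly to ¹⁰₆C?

proton emission

ΔA = 10 − 11 = -1; ΔZ = 6 − 7 = -1.
A drops by 1 and Z drops by 1 — a proton was emitted.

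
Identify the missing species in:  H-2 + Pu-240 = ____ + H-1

Conserve mass number: 2 + 240 = A + 1, so A = 241.
Conserve atomic number: 1 + 94 = Z + 1, so Z = 94.
Z = 94 is plutonium, so the species is Pu-241.

Pu-241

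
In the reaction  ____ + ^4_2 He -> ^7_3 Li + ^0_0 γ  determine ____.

triton

Conserve mass number: A + 4 = 7 + 0, so A = 3.
Conserve atomic number: Z + 2 = 3 + 0, so Z = 1.
A = 3 and Z = 1 is ^3_1 H — a triton.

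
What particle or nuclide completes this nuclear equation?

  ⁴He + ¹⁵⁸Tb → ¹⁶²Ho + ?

gamma ray

Conserve mass number: 4 + 158 = 162 + A, so A = 0.
Conserve atomic number: 2 + 65 = 67 + Z, so Z = 0.
A = 0 and Z = 0 is γ — a gamma ray.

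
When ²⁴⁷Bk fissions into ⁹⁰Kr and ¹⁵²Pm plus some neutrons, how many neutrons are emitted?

5

Conserve mass number: 247 = 90 + 152 + k, so k = 247 − 242 = 5.
Check atomic number: 97 = 36 + 61 + 0 = 97. ✓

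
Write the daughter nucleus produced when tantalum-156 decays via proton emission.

Hf-155

Proton emission: mass number changes by -1, atomic number by -1.
A: 156 − 1 = 155; Z: 73 − 1 = 72.
Z = 72 is hafnium, so the daughter is hafnium-155.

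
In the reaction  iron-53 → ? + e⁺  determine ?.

Mn-53

Conserve mass number: 53 = A + 0, so A = 53.
Conserve atomic number: 26 = Z + 1, so Z = 25.
Z = 25 is manganese, so the species is manganese-53.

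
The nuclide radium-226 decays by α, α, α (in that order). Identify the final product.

Start: (A, Z) = (226, 88).
After α: (222, 86).
After α: (218, 84).
After α: (214, 82).
Z = 82 is lead.

Pb-214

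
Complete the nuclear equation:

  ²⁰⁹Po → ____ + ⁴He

Conserve mass number: 209 = A + 4, so A = 205.
Conserve atomic number: 84 = Z + 2, so Z = 82.
Z = 82 is lead, so the species is ²⁰⁵Pb.

Pb-205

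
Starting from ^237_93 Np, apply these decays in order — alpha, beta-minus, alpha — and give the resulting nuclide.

Start: (A, Z) = (237, 93).
After α: (233, 91).
After β⁻: (233, 92).
After α: (229, 90).
Z = 90 is thorium.

Th-229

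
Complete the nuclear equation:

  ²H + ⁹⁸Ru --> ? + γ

Conserve mass number: 2 + 98 = A + 0, so A = 100.
Conserve atomic number: 1 + 44 = Z + 0, so Z = 45.
Z = 45 is rhodium, so the species is ¹⁰⁰Rh.

Rh-100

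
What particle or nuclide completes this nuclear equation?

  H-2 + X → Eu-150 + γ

Sm-148

Conserve mass number: 2 + A = 150 + 0, so A = 148.
Conserve atomic number: 1 + Z = 63 + 0, so Z = 62.
Z = 62 is samarium, so the species is Sm-148.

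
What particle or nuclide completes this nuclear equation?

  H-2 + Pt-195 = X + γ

Au-197

Conserve mass number: 2 + 195 = A + 0, so A = 197.
Conserve atomic number: 1 + 78 = Z + 0, so Z = 79.
Z = 79 is gold, so the species is Au-197.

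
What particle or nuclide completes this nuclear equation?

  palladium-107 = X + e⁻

Ag-107

Conserve mass number: 107 = A + 0, so A = 107.
Conserve atomic number: 46 = Z − 1, so Z = 47.
Z = 47 is silver, so the species is silver-107.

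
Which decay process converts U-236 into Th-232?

ΔA = 232 − 236 = -4; ΔZ = 90 − 92 = -2.
A drops by 4 and Z drops by 2 — the signature of alpha emission.

alpha decay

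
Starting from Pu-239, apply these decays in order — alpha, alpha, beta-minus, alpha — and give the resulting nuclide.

Ac-227

Start: (A, Z) = (239, 94).
After α: (235, 92).
After α: (231, 90).
After β⁻: (231, 91).
After α: (227, 89).
Z = 89 is actinium.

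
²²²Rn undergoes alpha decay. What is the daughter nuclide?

Po-218

Alpha decay: mass number changes by -4, atomic number by -2.
A: 222 − 4 = 218; Z: 86 − 2 = 84.
Z = 84 is polonium, so the daughter is ²¹⁸Po.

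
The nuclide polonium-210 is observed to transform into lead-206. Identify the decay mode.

ΔA = 206 − 210 = -4; ΔZ = 82 − 84 = -2.
A drops by 4 and Z drops by 2 — the signature of alpha emission.

alpha decay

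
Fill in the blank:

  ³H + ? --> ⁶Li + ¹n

Conserve mass number: 3 + A = 6 + 1, so A = 4.
Conserve atomic number: 1 + Z = 3 + 0, so Z = 2.
A = 4 and Z = 2 is ⁴He — an alpha particle.

alpha particle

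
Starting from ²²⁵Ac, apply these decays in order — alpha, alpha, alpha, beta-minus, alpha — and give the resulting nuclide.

Start: (A, Z) = (225, 89).
After α: (221, 87).
After α: (217, 85).
After α: (213, 83).
After β⁻: (213, 84).
After α: (209, 82).
Z = 82 is lead.

Pb-209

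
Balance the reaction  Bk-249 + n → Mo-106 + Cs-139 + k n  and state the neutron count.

5

Conserve mass number: 250 = 106 + 139 + k, so k = 250 − 245 = 5.
Check atomic number: 97 = 42 + 55 + 0 = 97. ✓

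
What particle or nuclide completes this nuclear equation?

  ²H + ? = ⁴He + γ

Conserve mass number: 2 + A = 4 + 0, so A = 2.
Conserve atomic number: 1 + Z = 2 + 0, so Z = 1.
A = 2 and Z = 1 is ²H — a deuteron.

deuteron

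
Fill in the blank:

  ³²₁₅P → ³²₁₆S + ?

beta-minus particle

Conserve mass number: 32 = 32 + A, so A = 0.
Conserve atomic number: 15 = 16 + Z, so Z = -1.
A = 0 and Z = -1 is ⁰₋₁e — a beta-minus particle.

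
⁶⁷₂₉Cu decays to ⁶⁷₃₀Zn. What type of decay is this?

ΔA = 67 − 67 = 0; ΔZ = 30 − 29 = +1.
A is unchanged and Z rises by 1 — a neutron has become a proton (β⁻ decay).

beta-minus decay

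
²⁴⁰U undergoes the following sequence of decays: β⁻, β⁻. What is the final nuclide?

Start: (A, Z) = (240, 92).
After β⁻: (240, 93).
After β⁻: (240, 94).
Z = 94 is plutonium.

Pu-240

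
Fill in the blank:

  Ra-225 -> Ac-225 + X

Conserve mass number: 225 = 225 + A, so A = 0.
Conserve atomic number: 88 = 89 + Z, so Z = -1.
A = 0 and Z = -1 is e⁻ — a beta-minus particle.

beta-minus particle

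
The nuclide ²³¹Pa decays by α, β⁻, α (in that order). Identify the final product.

Ra-223

Start: (A, Z) = (231, 91).
After α: (227, 89).
After β⁻: (227, 90).
After α: (223, 88).
Z = 88 is radium.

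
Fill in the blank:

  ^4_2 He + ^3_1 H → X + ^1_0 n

Li-6

Conserve mass number: 4 + 3 = A + 1, so A = 6.
Conserve atomic number: 2 + 1 = Z + 0, so Z = 3.
Z = 3 is lithium, so the species is ^6_3 Li.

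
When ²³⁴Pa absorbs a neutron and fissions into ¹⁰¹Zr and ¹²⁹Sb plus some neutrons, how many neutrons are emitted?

5

Conserve mass number: 235 = 101 + 129 + k, so k = 235 − 230 = 5.
Check atomic number: 91 = 40 + 51 + 0 = 91. ✓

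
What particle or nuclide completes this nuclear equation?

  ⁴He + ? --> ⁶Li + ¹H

He-3

Conserve mass number: 4 + A = 6 + 1, so A = 3.
Conserve atomic number: 2 + Z = 3 + 1, so Z = 2.
Z = 2 is helium, so the species is ³He.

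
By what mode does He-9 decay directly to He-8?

ΔA = 8 − 9 = -1; ΔZ = 2 − 2 = +0.
A drops by 1 with Z unchanged — a neutron was emitted.

neutron emission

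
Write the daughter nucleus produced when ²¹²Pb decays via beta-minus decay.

Bi-212

Beta-minus decay: mass number changes by +0, atomic number by +1.
A: 212 = 212; Z: 82 + 1 = 83.
Z = 83 is bismuth, so the daughter is ²¹²Bi.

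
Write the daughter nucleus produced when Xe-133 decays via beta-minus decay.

Beta-minus decay: mass number changes by +0, atomic number by +1.
A: 133 = 133; Z: 54 + 1 = 55.
Z = 55 is caesium, so the daughter is Cs-133.

Cs-133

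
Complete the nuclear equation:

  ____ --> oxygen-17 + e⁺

F-17

Conserve mass number: A = 17 + 0, so A = 17.
Conserve atomic number: Z = 8 + 1, so Z = 9.
Z = 9 is fluorine, so the species is fluorine-17.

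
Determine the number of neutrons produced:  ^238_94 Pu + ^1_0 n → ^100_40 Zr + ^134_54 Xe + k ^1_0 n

5

Conserve mass number: 239 = 100 + 134 + k, so k = 239 − 234 = 5.
Check atomic number: 94 = 40 + 54 + 0 = 94. ✓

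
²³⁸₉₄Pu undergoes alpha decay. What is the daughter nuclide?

U-234

Alpha decay: mass number changes by -4, atomic number by -2.
A: 238 − 4 = 234; Z: 94 − 2 = 92.
Z = 92 is uranium, so the daughter is ²³⁴₉₂U.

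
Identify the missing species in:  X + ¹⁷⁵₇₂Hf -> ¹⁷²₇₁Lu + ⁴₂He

Conserve mass number: A + 175 = 172 + 4, so A = 1.
Conserve atomic number: Z + 72 = 71 + 2, so Z = 1.
A = 1 and Z = 1 is ¹₁H — a proton.

proton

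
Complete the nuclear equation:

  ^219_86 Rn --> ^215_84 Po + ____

alpha particle

Conserve mass number: 219 = 215 + A, so A = 4.
Conserve atomic number: 86 = 84 + Z, so Z = 2.
A = 4 and Z = 2 is ^4_2 He — an alpha particle.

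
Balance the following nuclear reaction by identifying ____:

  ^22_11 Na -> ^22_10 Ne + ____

positron

Conserve mass number: 22 = 22 + A, so A = 0.
Conserve atomic number: 11 = 10 + Z, so Z = 1.
A = 0 and Z = 1 is ^0_1 e — a positron.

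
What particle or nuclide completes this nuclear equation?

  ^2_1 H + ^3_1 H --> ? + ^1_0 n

Conserve mass number: 2 + 3 = A + 1, so A = 4.
Conserve atomic number: 1 + 1 = Z + 0, so Z = 2.
A = 4 and Z = 2 is ^4_2 He — an alpha particle.

He-4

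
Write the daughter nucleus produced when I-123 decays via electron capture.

Te-123

Electron capture: mass number changes by +0, atomic number by -1.
A: 123 = 123; Z: 53 − 1 = 52.
Z = 52 is tellurium, so the daughter is Te-123.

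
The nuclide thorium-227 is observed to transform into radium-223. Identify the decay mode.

ΔA = 223 − 227 = -4; ΔZ = 88 − 90 = -2.
A drops by 4 and Z drops by 2 — the signature of alpha emission.

alpha decay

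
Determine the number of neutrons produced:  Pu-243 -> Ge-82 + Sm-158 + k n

Conserve mass number: 243 = 82 + 158 + k, so k = 243 − 240 = 3.
Check atomic number: 94 = 32 + 62 + 0 = 94. ✓

3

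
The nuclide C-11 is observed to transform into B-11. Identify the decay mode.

beta-plus decay or electron capture

ΔA = 11 − 11 = 0; ΔZ = 5 − 6 = -1.
A is unchanged and Z drops by 1 — a proton has become a neutron (β⁺ emission or electron capture).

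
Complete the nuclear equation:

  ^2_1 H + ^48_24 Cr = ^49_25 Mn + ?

neutron

Conserve mass number: 2 + 48 = 49 + A, so A = 1.
Conserve atomic number: 1 + 24 = 25 + Z, so Z = 0.
A = 1 and Z = 0 is ^1_0 n — a neutron.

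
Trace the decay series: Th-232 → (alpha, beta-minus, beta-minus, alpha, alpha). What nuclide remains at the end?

Start: (A, Z) = (232, 90).
After α: (228, 88).
After β⁻: (228, 89).
After β⁻: (228, 90).
After α: (224, 88).
After α: (220, 86).
Z = 86 is radon.

Rn-220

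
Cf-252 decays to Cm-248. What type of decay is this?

alpha decay

ΔA = 248 − 252 = -4; ΔZ = 96 − 98 = -2.
A drops by 4 and Z drops by 2 — the signature of alpha emission.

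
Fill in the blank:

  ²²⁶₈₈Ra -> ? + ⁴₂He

Conserve mass number: 226 = A + 4, so A = 222.
Conserve atomic number: 88 = Z + 2, so Z = 86.
Z = 86 is radon, so the species is ²²²₈₆Rn.

Rn-222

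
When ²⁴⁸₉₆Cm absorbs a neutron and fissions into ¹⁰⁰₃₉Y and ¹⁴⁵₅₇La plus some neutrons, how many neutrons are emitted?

Conserve mass number: 249 = 100 + 145 + k, so k = 249 − 245 = 4.
Check atomic number: 96 = 39 + 57 + 0 = 96. ✓

4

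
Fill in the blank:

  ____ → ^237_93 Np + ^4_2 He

Am-241

Conserve mass number: A = 237 + 4, so A = 241.
Conserve atomic number: Z = 93 + 2, so Z = 95.
Z = 95 is americium, so the species is ^241_95 Am.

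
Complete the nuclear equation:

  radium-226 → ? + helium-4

Conserve mass number: 226 = A + 4, so A = 222.
Conserve atomic number: 88 = Z + 2, so Z = 86.
Z = 86 is radon, so the species is radon-222.

Rn-222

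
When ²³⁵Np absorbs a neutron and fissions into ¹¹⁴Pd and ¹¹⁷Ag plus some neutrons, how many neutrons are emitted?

5

Conserve mass number: 236 = 114 + 117 + k, so k = 236 − 231 = 5.
Check atomic number: 93 = 46 + 47 + 0 = 93. ✓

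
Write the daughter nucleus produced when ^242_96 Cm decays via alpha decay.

Pu-238

Alpha decay: mass number changes by -4, atomic number by -2.
A: 242 − 4 = 238; Z: 96 − 2 = 94.
Z = 94 is plutonium, so the daughter is ^238_94 Pu.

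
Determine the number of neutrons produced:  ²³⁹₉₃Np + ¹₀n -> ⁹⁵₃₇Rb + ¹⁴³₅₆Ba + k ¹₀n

Conserve mass number: 240 = 95 + 143 + k, so k = 240 − 238 = 2.
Check atomic number: 93 = 37 + 56 + 0 = 93. ✓

2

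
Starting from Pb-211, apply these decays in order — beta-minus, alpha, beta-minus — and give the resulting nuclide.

Start: (A, Z) = (211, 82).
After β⁻: (211, 83).
After α: (207, 81).
After β⁻: (207, 82).
Z = 82 is lead.

Pb-207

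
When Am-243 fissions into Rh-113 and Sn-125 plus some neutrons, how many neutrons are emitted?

Conserve mass number: 243 = 113 + 125 + k, so k = 243 − 238 = 5.
Check atomic number: 95 = 45 + 50 + 0 = 95. ✓

5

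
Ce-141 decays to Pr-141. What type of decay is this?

ΔA = 141 − 141 = 0; ΔZ = 59 − 58 = +1.
A is unchanged and Z rises by 1 — a neutron has become a proton (β⁻ decay).

beta-minus decay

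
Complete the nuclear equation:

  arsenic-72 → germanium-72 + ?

Conserve mass number: 72 = 72 + A, so A = 0.
Conserve atomic number: 33 = 32 + Z, so Z = 1.
A = 0 and Z = 1 is e⁺ — a positron.

positron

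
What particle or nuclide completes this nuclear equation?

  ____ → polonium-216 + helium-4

Rn-220

Conserve mass number: A = 216 + 4, so A = 220.
Conserve atomic number: Z = 84 + 2, so Z = 86.
Z = 86 is radon, so the species is radon-220.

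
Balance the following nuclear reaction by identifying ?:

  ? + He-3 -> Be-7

Conserve mass number: A + 3 = 7, so A = 4.
Conserve atomic number: Z + 2 = 4, so Z = 2.
A = 4 and Z = 2 is He-4 — an alpha particle.

alpha particle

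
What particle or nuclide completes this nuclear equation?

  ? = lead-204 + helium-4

Conserve mass number: A = 204 + 4, so A = 208.
Conserve atomic number: Z = 82 + 2, so Z = 84.
Z = 84 is polonium, so the species is polonium-208.

Po-208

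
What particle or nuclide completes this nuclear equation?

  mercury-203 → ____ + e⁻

Tl-203

Conserve mass number: 203 = A + 0, so A = 203.
Conserve atomic number: 80 = Z − 1, so Z = 81.
Z = 81 is thallium, so the species is thallium-203.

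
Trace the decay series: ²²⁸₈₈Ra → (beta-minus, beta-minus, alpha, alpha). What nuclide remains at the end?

Rn-220

Start: (A, Z) = (228, 88).
After β⁻: (228, 89).
After β⁻: (228, 90).
After α: (224, 88).
After α: (220, 86).
Z = 86 is radon.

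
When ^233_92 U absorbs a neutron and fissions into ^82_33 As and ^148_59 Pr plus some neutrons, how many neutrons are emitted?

Conserve mass number: 234 = 82 + 148 + k, so k = 234 − 230 = 4.
Check atomic number: 92 = 33 + 59 + 0 = 92. ✓

4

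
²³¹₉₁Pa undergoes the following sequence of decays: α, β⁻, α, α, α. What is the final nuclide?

Start: (A, Z) = (231, 91).
After α: (227, 89).
After β⁻: (227, 90).
After α: (223, 88).
After α: (219, 86).
After α: (215, 84).
Z = 84 is polonium.

Po-215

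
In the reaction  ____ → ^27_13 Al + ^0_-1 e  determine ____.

Mg-27

Conserve mass number: A = 27 + 0, so A = 27.
Conserve atomic number: Z = 13 − 1, so Z = 12.
Z = 12 is magnesium, so the species is ^27_12 Mg.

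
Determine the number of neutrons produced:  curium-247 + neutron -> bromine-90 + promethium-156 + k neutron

2

Conserve mass number: 248 = 90 + 156 + k, so k = 248 − 246 = 2.
Check atomic number: 96 = 35 + 61 + 0 = 96. ✓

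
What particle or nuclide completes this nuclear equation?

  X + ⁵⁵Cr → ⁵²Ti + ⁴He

neutron

Conserve mass number: A + 55 = 52 + 4, so A = 1.
Conserve atomic number: Z + 24 = 22 + 2, so Z = 0.
A = 1 and Z = 0 is ¹n — a neutron.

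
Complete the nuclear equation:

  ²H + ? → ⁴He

Conserve mass number: 2 + A = 4, so A = 2.
Conserve atomic number: 1 + Z = 2, so Z = 1.
A = 2 and Z = 1 is ²H — a deuteron.

deuteron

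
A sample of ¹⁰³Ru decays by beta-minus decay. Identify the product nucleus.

Beta-minus decay: mass number changes by +0, atomic number by +1.
A: 103 = 103; Z: 44 + 1 = 45.
Z = 45 is rhodium, so the daughter is ¹⁰³Rh.

Rh-103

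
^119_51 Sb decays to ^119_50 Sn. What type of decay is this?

ΔA = 119 − 119 = 0; ΔZ = 50 − 51 = -1.
A is unchanged and Z drops by 1 — a proton has become a neutron (β⁺ emission or electron capture).

beta-plus decay or electron capture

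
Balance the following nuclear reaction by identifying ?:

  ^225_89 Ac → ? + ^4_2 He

Conserve mass number: 225 = A + 4, so A = 221.
Conserve atomic number: 89 = Z + 2, so Z = 87.
Z = 87 is francium, so the species is ^221_87 Fr.

Fr-221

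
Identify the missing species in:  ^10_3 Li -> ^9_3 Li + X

neutron

Conserve mass number: 10 = 9 + A, so A = 1.
Conserve atomic number: 3 = 3 + Z, so Z = 0.
A = 1 and Z = 0 is ^1_0 n — a neutron.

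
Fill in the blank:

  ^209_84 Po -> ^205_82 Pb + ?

Conserve mass number: 209 = 205 + A, so A = 4.
Conserve atomic number: 84 = 82 + Z, so Z = 2.
A = 4 and Z = 2 is ^4_2 He — an alpha particle.

alpha particle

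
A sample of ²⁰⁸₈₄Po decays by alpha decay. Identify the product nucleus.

Pb-204

Alpha decay: mass number changes by -4, atomic number by -2.
A: 208 − 4 = 204; Z: 84 − 2 = 82.
Z = 82 is lead, so the daughter is ²⁰⁴₈₂Pb.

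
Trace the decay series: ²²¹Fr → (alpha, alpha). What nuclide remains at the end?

Start: (A, Z) = (221, 87).
After α: (217, 85).
After α: (213, 83).
Z = 83 is bismuth.

Bi-213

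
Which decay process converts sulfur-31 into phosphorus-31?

beta-plus decay or electron capture

ΔA = 31 − 31 = 0; ΔZ = 15 − 16 = -1.
A is unchanged and Z drops by 1 — a proton has become a neutron (β⁺ emission or electron capture).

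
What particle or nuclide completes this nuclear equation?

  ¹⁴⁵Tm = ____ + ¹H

Conserve mass number: 145 = A + 1, so A = 144.
Conserve atomic number: 69 = Z + 1, so Z = 68.
Z = 68 is erbium, so the species is ¹⁴⁴Er.

Er-144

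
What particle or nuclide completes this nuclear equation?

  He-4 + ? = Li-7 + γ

triton

Conserve mass number: 4 + A = 7 + 0, so A = 3.
Conserve atomic number: 2 + Z = 3 + 0, so Z = 1.
A = 3 and Z = 1 is H-3 — a triton.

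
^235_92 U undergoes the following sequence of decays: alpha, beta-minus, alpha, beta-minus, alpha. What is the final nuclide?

Start: (A, Z) = (235, 92).
After α: (231, 90).
After β⁻: (231, 91).
After α: (227, 89).
After β⁻: (227, 90).
After α: (223, 88).
Z = 88 is radium.

Ra-223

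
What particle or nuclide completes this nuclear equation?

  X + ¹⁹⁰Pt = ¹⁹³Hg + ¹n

alpha particle

Conserve mass number: A + 190 = 193 + 1, so A = 4.
Conserve atomic number: Z + 78 = 80 + 0, so Z = 2.
A = 4 and Z = 2 is ⁴He — an alpha particle.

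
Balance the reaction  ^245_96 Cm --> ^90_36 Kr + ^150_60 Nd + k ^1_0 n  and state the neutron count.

5

Conserve mass number: 245 = 90 + 150 + k, so k = 245 − 240 = 5.
Check atomic number: 96 = 36 + 60 + 0 = 96. ✓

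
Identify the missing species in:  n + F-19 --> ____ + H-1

O-19

Conserve mass number: 1 + 19 = A + 1, so A = 19.
Conserve atomic number: 0 + 9 = Z + 1, so Z = 8.
Z = 8 is oxygen, so the species is O-19.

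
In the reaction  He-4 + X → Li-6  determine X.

Conserve mass number: 4 + A = 6, so A = 2.
Conserve atomic number: 2 + Z = 3, so Z = 1.
A = 2 and Z = 1 is H-2 — a deuteron.

deuteron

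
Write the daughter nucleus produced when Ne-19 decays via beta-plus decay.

F-19

Beta-plus decay: mass number changes by +0, atomic number by -1.
A: 19 = 19; Z: 10 − 1 = 9.
Z = 9 is fluorine, so the daughter is F-19.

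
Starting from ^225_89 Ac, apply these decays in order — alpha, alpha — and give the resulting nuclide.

Start: (A, Z) = (225, 89).
After α: (221, 87).
After α: (217, 85).
Z = 85 is astatine.

At-217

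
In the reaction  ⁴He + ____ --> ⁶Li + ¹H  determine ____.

Conserve mass number: 4 + A = 6 + 1, so A = 3.
Conserve atomic number: 2 + Z = 3 + 1, so Z = 2.
Z = 2 is helium, so the species is ³He.

He-3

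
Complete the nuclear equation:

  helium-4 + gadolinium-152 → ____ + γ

Dy-156

Conserve mass number: 4 + 152 = A + 0, so A = 156.
Conserve atomic number: 2 + 64 = Z + 0, so Z = 66.
Z = 66 is dysprosium, so the species is dysprosium-156.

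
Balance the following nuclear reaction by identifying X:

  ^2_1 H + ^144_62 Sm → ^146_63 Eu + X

gamma ray

Conserve mass number: 2 + 144 = 146 + A, so A = 0.
Conserve atomic number: 1 + 62 = 63 + Z, so Z = 0.
A = 0 and Z = 0 is ^0_0 γ — a gamma ray.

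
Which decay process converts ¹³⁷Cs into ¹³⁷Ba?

ΔA = 137 − 137 = 0; ΔZ = 56 − 55 = +1.
A is unchanged and Z rises by 1 — a neutron has become a proton (β⁻ decay).

beta-minus decay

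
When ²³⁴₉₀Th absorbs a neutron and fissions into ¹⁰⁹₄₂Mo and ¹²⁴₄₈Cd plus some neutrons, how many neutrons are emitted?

Conserve mass number: 235 = 109 + 124 + k, so k = 235 − 233 = 2.
Check atomic number: 90 = 42 + 48 + 0 = 90. ✓

2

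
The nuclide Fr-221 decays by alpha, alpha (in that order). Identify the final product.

Start: (A, Z) = (221, 87).
After α: (217, 85).
After α: (213, 83).
Z = 83 is bismuth.

Bi-213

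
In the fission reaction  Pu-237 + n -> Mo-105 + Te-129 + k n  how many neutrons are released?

Conserve mass number: 238 = 105 + 129 + k, so k = 238 − 234 = 4.
Check atomic number: 94 = 42 + 52 + 0 = 94. ✓

4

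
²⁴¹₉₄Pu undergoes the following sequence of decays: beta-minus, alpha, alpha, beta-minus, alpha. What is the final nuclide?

Start: (A, Z) = (241, 94).
After β⁻: (241, 95).
After α: (237, 93).
After α: (233, 91).
After β⁻: (233, 92).
After α: (229, 90).
Z = 90 is thorium.

Th-229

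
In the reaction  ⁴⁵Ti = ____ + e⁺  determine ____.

Sc-45

Conserve mass number: 45 = A + 0, so A = 45.
Conserve atomic number: 22 = Z + 1, so Z = 21.
Z = 21 is scandium, so the species is ⁴⁵Sc.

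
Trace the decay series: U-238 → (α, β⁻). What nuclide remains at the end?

Start: (A, Z) = (238, 92).
After α: (234, 90).
After β⁻: (234, 91).
Z = 91 is protactinium.

Pa-234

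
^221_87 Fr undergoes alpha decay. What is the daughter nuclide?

Alpha decay: mass number changes by -4, atomic number by -2.
A: 221 − 4 = 217; Z: 87 − 2 = 85.
Z = 85 is astatine, so the daughter is ^217_85 At.

At-217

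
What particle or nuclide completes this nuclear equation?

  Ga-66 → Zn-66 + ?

Conserve mass number: 66 = 66 + A, so A = 0.
Conserve atomic number: 31 = 30 + Z, so Z = 1.
A = 0 and Z = 1 is e⁺ — a positron.

positron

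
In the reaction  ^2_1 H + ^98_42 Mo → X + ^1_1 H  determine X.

Mo-99

Conserve mass number: 2 + 98 = A + 1, so A = 99.
Conserve atomic number: 1 + 42 = Z + 1, so Z = 42.
Z = 42 is molybdenum, so the species is ^99_42 Mo.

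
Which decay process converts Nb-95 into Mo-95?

ΔA = 95 − 95 = 0; ΔZ = 42 − 41 = +1.
A is unchanged and Z rises by 1 — a neutron has become a proton (β⁻ decay).

beta-minus decay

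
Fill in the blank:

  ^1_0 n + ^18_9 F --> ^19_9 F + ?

gamma ray

Conserve mass number: 1 + 18 = 19 + A, so A = 0.
Conserve atomic number: 0 + 9 = 9 + Z, so Z = 0.
A = 0 and Z = 0 is ^0_0 γ — a gamma ray.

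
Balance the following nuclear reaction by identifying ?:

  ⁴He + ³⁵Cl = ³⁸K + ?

neutron

Conserve mass number: 4 + 35 = 38 + A, so A = 1.
Conserve atomic number: 2 + 17 = 19 + Z, so Z = 0.
A = 1 and Z = 0 is ¹n — a neutron.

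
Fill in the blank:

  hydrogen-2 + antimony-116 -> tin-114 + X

Conserve mass number: 2 + 116 = 114 + A, so A = 4.
Conserve atomic number: 1 + 51 = 50 + Z, so Z = 2.
A = 4 and Z = 2 is helium-4 — an alpha particle.

alpha particle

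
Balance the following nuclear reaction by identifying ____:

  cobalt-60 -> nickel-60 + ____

Conserve mass number: 60 = 60 + A, so A = 0.
Conserve atomic number: 27 = 28 + Z, so Z = -1.
A = 0 and Z = -1 is e⁻ — a beta-minus particle.

beta-minus particle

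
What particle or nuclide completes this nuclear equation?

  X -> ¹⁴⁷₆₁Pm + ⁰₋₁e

Nd-147

Conserve mass number: A = 147 + 0, so A = 147.
Conserve atomic number: Z = 61 − 1, so Z = 60.
Z = 60 is neodymium, so the species is ¹⁴⁷₆₀Nd.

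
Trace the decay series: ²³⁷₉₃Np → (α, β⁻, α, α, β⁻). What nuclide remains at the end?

Start: (A, Z) = (237, 93).
After α: (233, 91).
After β⁻: (233, 92).
After α: (229, 90).
After α: (225, 88).
After β⁻: (225, 89).
Z = 89 is actinium.

Ac-225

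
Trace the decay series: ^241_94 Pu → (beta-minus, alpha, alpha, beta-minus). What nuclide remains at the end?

Start: (A, Z) = (241, 94).
After β⁻: (241, 95).
After α: (237, 93).
After α: (233, 91).
After β⁻: (233, 92).
Z = 92 is uranium.

U-233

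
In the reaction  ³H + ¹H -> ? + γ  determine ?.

Conserve mass number: 3 + 1 = A + 0, so A = 4.
Conserve atomic number: 1 + 1 = Z + 0, so Z = 2.
A = 4 and Z = 2 is ⁴He — an alpha particle.

He-4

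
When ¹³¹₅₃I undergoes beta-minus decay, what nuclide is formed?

Xe-131

Beta-minus decay: mass number changes by +0, atomic number by +1.
A: 131 = 131; Z: 53 + 1 = 54.
Z = 54 is xenon, so the daughter is ¹³¹₅₄Xe.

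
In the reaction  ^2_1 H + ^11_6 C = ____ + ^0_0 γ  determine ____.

N-13

Conserve mass number: 2 + 11 = A + 0, so A = 13.
Conserve atomic number: 1 + 6 = Z + 0, so Z = 7.
Z = 7 is nitrogen, so the species is ^13_7 N.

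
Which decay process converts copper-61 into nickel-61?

beta-plus decay or electron capture

ΔA = 61 − 61 = 0; ΔZ = 28 − 29 = -1.
A is unchanged and Z drops by 1 — a proton has become a neutron (β⁺ emission or electron capture).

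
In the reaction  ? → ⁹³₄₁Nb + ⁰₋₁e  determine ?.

Conserve mass number: A = 93 + 0, so A = 93.
Conserve atomic number: Z = 41 − 1, so Z = 40.
Z = 40 is zirconium, so the species is ⁹³₄₀Zr.

Zr-93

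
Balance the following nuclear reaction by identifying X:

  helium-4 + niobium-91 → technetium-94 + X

neutron

Conserve mass number: 4 + 91 = 94 + A, so A = 1.
Conserve atomic number: 2 + 41 = 43 + Z, so Z = 0.
A = 1 and Z = 0 is neutron — a neutron.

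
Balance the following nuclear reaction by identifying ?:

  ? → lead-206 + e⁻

Tl-206

Conserve mass number: A = 206 + 0, so A = 206.
Conserve atomic number: Z = 82 − 1, so Z = 81.
Z = 81 is thallium, so the species is thallium-206.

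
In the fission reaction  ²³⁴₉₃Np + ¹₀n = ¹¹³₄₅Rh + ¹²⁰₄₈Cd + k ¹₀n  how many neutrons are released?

Conserve mass number: 235 = 113 + 120 + k, so k = 235 − 233 = 2.
Check atomic number: 93 = 45 + 48 + 0 = 93. ✓

2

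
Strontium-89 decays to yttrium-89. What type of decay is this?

ΔA = 89 − 89 = 0; ΔZ = 39 − 38 = +1.
A is unchanged and Z rises by 1 — a neutron has become a proton (β⁻ decay).

beta-minus decay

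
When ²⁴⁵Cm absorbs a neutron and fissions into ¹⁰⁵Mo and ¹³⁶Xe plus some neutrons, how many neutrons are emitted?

Conserve mass number: 246 = 105 + 136 + k, so k = 246 − 241 = 5.
Check atomic number: 96 = 42 + 54 + 0 = 96. ✓

5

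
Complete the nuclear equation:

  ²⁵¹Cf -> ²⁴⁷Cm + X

alpha particle

Conserve mass number: 251 = 247 + A, so A = 4.
Conserve atomic number: 98 = 96 + Z, so Z = 2.
A = 4 and Z = 2 is ⁴He — an alpha particle.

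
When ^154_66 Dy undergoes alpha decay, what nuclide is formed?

Gd-150

Alpha decay: mass number changes by -4, atomic number by -2.
A: 154 − 4 = 150; Z: 66 − 2 = 64.
Z = 64 is gadolinium, so the daughter is ^150_64 Gd.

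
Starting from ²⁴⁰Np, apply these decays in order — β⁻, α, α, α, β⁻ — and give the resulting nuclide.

Start: (A, Z) = (240, 93).
After β⁻: (240, 94).
After α: (236, 92).
After α: (232, 90).
After α: (228, 88).
After β⁻: (228, 89).
Z = 89 is actinium.

Ac-228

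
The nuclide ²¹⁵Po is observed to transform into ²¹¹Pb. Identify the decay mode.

alpha decay

ΔA = 211 − 215 = -4; ΔZ = 82 − 84 = -2.
A drops by 4 and Z drops by 2 — the signature of alpha emission.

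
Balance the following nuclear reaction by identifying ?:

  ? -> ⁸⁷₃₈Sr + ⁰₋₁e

Rb-87

Conserve mass number: A = 87 + 0, so A = 87.
Conserve atomic number: Z = 38 − 1, so Z = 37.
Z = 37 is rubidium, so the species is ⁸⁷₃₇Rb.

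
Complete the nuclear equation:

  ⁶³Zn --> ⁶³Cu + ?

positron

Conserve mass number: 63 = 63 + A, so A = 0.
Conserve atomic number: 30 = 29 + Z, so Z = 1.
A = 0 and Z = 1 is e⁺ — a positron.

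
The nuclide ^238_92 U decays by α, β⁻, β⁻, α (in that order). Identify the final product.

Th-230

Start: (A, Z) = (238, 92).
After α: (234, 90).
After β⁻: (234, 91).
After β⁻: (234, 92).
After α: (230, 90).
Z = 90 is thorium.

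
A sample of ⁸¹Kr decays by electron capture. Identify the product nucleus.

Electron capture: mass number changes by +0, atomic number by -1.
A: 81 = 81; Z: 36 − 1 = 35.
Z = 35 is bromine, so the daughter is ⁸¹Br.

Br-81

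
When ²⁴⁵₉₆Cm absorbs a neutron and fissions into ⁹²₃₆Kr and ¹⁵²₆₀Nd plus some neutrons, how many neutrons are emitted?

2

Conserve mass number: 246 = 92 + 152 + k, so k = 246 − 244 = 2.
Check atomic number: 96 = 36 + 60 + 0 = 96. ✓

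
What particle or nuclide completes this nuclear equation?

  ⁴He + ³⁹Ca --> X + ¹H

Conserve mass number: 4 + 39 = A + 1, so A = 42.
Conserve atomic number: 2 + 20 = Z + 1, so Z = 21.
Z = 21 is scandium, so the species is ⁴²Sc.

Sc-42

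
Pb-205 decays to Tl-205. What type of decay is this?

ΔA = 205 − 205 = 0; ΔZ = 81 − 82 = -1.
A is unchanged and Z drops by 1 — a proton has become a neutron (β⁺ emission or electron capture).

beta-plus decay or electron capture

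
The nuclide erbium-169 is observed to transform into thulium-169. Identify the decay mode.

beta-minus decay

ΔA = 169 − 169 = 0; ΔZ = 69 − 68 = +1.
A is unchanged and Z rises by 1 — a neutron has become a proton (β⁻ decay).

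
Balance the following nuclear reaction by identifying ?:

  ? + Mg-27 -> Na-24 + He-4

proton

Conserve mass number: A + 27 = 24 + 4, so A = 1.
Conserve atomic number: Z + 12 = 11 + 2, so Z = 1.
A = 1 and Z = 1 is H-1 — a proton.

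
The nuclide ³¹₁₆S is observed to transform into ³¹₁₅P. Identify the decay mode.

beta-plus decay or electron capture

ΔA = 31 − 31 = 0; ΔZ = 15 − 16 = -1.
A is unchanged and Z drops by 1 — a proton has become a neutron (β⁺ emission or electron capture).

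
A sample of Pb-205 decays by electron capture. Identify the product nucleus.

Tl-205

Electron capture: mass number changes by +0, atomic number by -1.
A: 205 = 205; Z: 82 − 1 = 81.
Z = 81 is thallium, so the daughter is Tl-205.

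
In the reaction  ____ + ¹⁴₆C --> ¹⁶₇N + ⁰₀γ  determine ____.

deuteron

Conserve mass number: A + 14 = 16 + 0, so A = 2.
Conserve atomic number: Z + 6 = 7 + 0, so Z = 1.
A = 2 and Z = 1 is ²₁H — a deuteron.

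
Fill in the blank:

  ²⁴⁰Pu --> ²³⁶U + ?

alpha particle

Conserve mass number: 240 = 236 + A, so A = 4.
Conserve atomic number: 94 = 92 + Z, so Z = 2.
A = 4 and Z = 2 is ⁴He — an alpha particle.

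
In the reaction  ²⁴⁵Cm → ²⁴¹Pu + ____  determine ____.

alpha particle

Conserve mass number: 245 = 241 + A, so A = 4.
Conserve atomic number: 96 = 94 + Z, so Z = 2.
A = 4 and Z = 2 is ⁴He — an alpha particle.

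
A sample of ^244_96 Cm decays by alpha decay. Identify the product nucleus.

Alpha decay: mass number changes by -4, atomic number by -2.
A: 244 − 4 = 240; Z: 96 − 2 = 94.
Z = 94 is plutonium, so the daughter is ^240_94 Pu.

Pu-240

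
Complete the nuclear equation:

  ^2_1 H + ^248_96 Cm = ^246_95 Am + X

Conserve mass number: 2 + 248 = 246 + A, so A = 4.
Conserve atomic number: 1 + 96 = 95 + Z, so Z = 2.
A = 4 and Z = 2 is ^4_2 He — an alpha particle.

alpha particle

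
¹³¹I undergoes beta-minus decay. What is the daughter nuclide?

Xe-131

Beta-minus decay: mass number changes by +0, atomic number by +1.
A: 131 = 131; Z: 53 + 1 = 54.
Z = 54 is xenon, so the daughter is ¹³¹Xe.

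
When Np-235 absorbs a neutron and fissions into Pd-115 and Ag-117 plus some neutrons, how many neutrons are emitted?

4

Conserve mass number: 236 = 115 + 117 + k, so k = 236 − 232 = 4.
Check atomic number: 93 = 46 + 47 + 0 = 93. ✓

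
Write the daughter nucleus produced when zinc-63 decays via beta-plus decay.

Cu-63

Beta-plus decay: mass number changes by +0, atomic number by -1.
A: 63 = 63; Z: 30 − 1 = 29.
Z = 29 is copper, so the daughter is copper-63.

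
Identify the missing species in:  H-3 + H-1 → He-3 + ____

neutron

Conserve mass number: 3 + 1 = 3 + A, so A = 1.
Conserve atomic number: 1 + 1 = 2 + Z, so Z = 0.
A = 1 and Z = 0 is n — a neutron.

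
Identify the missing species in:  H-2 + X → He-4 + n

triton

Conserve mass number: 2 + A = 4 + 1, so A = 3.
Conserve atomic number: 1 + Z = 2 + 0, so Z = 1.
A = 3 and Z = 1 is H-3 — a triton.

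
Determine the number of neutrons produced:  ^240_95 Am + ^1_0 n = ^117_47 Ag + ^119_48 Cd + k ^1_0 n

5

Conserve mass number: 241 = 117 + 119 + k, so k = 241 − 236 = 5.
Check atomic number: 95 = 47 + 48 + 0 = 95. ✓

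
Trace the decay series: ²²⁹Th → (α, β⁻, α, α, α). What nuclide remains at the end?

Bi-213

Start: (A, Z) = (229, 90).
After α: (225, 88).
After β⁻: (225, 89).
After α: (221, 87).
After α: (217, 85).
After α: (213, 83).
Z = 83 is bismuth.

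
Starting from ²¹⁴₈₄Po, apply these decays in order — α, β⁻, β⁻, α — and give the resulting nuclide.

Pb-206

Start: (A, Z) = (214, 84).
After α: (210, 82).
After β⁻: (210, 83).
After β⁻: (210, 84).
After α: (206, 82).
Z = 82 is lead.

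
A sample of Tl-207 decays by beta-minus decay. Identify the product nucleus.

Pb-207

Beta-minus decay: mass number changes by +0, atomic number by +1.
A: 207 = 207; Z: 81 + 1 = 82.
Z = 82 is lead, so the daughter is Pb-207.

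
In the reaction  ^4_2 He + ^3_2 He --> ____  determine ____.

Be-7

Conserve mass number: 4 + 3 = A, so A = 7.
Conserve atomic number: 2 + 2 = Z, so Z = 4.
Z = 4 is beryllium, so the species is ^7_4 Be.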